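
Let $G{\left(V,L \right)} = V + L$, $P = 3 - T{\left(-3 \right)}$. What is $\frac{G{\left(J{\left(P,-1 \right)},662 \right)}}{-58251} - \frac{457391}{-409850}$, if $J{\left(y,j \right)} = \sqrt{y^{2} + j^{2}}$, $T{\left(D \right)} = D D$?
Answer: $\frac{26372162441}{23874172350} - \frac{\sqrt{37}}{58251} \approx 1.1045$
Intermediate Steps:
$T{\left(D \right)} = D^{2}$
$P = -6$ ($P = 3 - \left(-3\right)^{2} = 3 - 9 = -6$)
$J{\left(y,j \right)} = \sqrt{j^{2} + y^{2}}$
$G{\left(V,L \right)} = L + V$
$\frac{G{\left(J{\left(P,-1 \right)},662 \right)}}{-58251} - \frac{457391}{-409850} = \frac{662 + \sqrt{\left(-1\right)^{2} + \left(-6\right)^{2}}}{-58251} - \frac{457391}{-409850} = \left(662 + \sqrt{1 + 36}\right) \left(- \frac{1}{58251}\right) - - \frac{457391}{409850} = \left(662 + \sqrt{37}\right) \left(- \frac{1}{58251}\right) + \frac{457391}{409850} = \left(- \frac{662}{58251} - \frac{\sqrt{37}}{58251}\right) + \frac{457391}{409850} = \frac{26372162441}{23874172350} - \frac{\sqrt{37}}{58251}$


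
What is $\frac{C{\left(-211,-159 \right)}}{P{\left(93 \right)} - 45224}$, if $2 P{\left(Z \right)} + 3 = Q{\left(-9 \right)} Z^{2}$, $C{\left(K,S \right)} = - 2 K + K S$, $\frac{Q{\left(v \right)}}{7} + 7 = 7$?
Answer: $- \frac{67942}{90451} \approx -0.75115$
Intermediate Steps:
$Q{\left(v \right)} = 0$ ($Q{\left(v \right)} = -49 + 7 \cdot 7 = -49 + 49 = 0$)
$P{\left(Z \right)} = - \frac{3}{2}$ ($P{\left(Z \right)} = - \frac{3}{2} + \frac{0 Z^{2}}{2} = - \frac{3}{2} + \frac{1}{2} \cdot 0 = - \frac{3}{2} + 0 = - \frac{3}{2}$)
$\frac{C{\left(-211,-159 \right)}}{P{\left(93 \right)} - 45224} = \frac{\left(-211\right) \left(-2 - 159\right)}{- \frac{3}{2} - 45224} = \frac{\left(-211\right) \left(-161\right)}{- \frac{90451}{2}} = 33971 \left(- \frac{2}{90451}\right) = - \frac{67942}{90451}$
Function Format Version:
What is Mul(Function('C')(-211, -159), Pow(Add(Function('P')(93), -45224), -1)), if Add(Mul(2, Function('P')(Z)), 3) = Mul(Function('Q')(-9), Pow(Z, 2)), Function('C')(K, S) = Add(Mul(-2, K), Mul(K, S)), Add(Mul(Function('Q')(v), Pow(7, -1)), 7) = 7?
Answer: Rational(-67942, 90451) ≈ -0.75115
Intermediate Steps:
Function('Q')(v) = 0 (Function('Q')(v) = Add(-49, Mul(7, 7)) = Add(-49, 49) = 0)
Function('P')(Z) = Rational(-3, 2) (Function('P')(Z) = Add(Rational(-3, 2), Mul(Rational(1, 2), Mul(0, Pow(Z, 2)))) = Add(Rational(-3, 2), Mul(Rational(1, 2), 0)) = Add(Rational(-3, 2), 0) = Rational(-3, 2))
Mul(Function('C')(-211, -159), Pow(Add(Function('P')(93), -45224), -1)) = Mul(Mul(-211, Add(-2, -159)), Pow(Add(Rational(-3, 2), -45224), -1)) = Mul(Mul(-211, -161), Pow(Rational(-90451, 2), -1)) = Mul(33971, Rational(-2, 90451)) = Rational(-67942, 90451)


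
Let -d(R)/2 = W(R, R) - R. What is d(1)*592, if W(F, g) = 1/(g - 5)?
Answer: 1480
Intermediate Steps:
W(F, g) = 1/(-5 + g)
d(R) = -2/(-5 + R) + 2*R (d(R) = -2*(1/(-5 + R) - R) = -2/(-5 + R) + 2*R)
d(1)*592 = (2*(-1 + 1*(-5 + 1))/(-5 + 1))*592 = (2*(-1 + 1*(-4))/(-4))*592 = (2*(-¼)*(-1 - 4))*592 = (2*(-¼)*(-5))*592 = (5/2)*592 = 1480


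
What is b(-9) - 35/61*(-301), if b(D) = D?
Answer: 9986/61 ≈ 163.70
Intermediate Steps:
b(-9) - 35/61*(-301) = -9 - 35/61*(-301) = -9 + 10535/61 = 9986/61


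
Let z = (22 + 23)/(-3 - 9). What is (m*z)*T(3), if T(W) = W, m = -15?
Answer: 675/4 ≈ 168.75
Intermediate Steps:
z = -15/4 (z = 45/(-12) = 45*(-1/12) = -15/4 ≈ -3.7500)
(m*z)*T(3) = -15*(-15/4)*3 = (225/4)*3 = 675/4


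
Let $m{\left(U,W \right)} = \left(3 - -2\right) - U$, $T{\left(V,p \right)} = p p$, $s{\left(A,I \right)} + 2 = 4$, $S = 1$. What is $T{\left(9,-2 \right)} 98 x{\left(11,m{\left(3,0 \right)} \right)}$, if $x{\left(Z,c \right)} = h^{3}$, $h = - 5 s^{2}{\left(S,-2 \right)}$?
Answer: $-3136000$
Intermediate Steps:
$s{\left(A,I \right)} = 2$ ($s{\left(A,I \right)} = -2 + 4 = 2$)
$T{\left(V,p \right)} = p^{2}$
$m{\left(U,W \right)} = 5 - U$ ($m{\left(U,W \right)} = \left(3 + 2\right) - U = 5 - U$)
$h = -20$ ($h = - 5 \cdot 2^{2} = \left(-5\right) 4 = -20$)
$x{\left(Z,c \right)} = -8000$ ($x{\left(Z,c \right)} = \left(-20\right)^{3} = -8000$)
$T{\left(9,-2 \right)} 98 x{\left(11,m{\left(3,0 \right)} \right)} = \left(-2\right)^{2} \cdot 98 \left(-8000\right) = 4 \cdot 98 \left(-8000\right) = 392 \left(-8000\right) = -3136000$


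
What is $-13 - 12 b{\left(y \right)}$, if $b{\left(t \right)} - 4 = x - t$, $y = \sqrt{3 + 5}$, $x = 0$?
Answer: $-61 + 24 \sqrt{2} \approx -27.059$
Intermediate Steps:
$y = 2 \sqrt{2}$ ($y = \sqrt{8} = 2 \sqrt{2} \approx 2.8284$)
$b{\left(t \right)} = 4 - t$ ($b{\left(t \right)} = 4 + \left(0 - t\right) = 4 - t$)
$-13 - 12 b{\left(y \right)} = -13 - 12 \left(4 - 2 \sqrt{2}\right) = -13 - \left(48 - 24 \sqrt{2}\right) = -61 + 24 \sqrt{2}$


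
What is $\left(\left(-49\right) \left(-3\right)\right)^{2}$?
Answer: $21609$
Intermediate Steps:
$\left(\left(-49\right) \left(-3\right)\right)^{2} = 147^{2} = 21609$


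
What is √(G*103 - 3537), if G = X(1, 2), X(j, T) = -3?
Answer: I*√3846 ≈ 62.016*I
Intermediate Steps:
G = -3
√(G*103 - 3537) = √(-3*103 - 3537) = √(-309 - 3537) = √(-3846) = I*√3846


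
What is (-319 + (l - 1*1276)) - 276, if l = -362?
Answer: -2233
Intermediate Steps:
(-319 + (l - 1*1276)) - 276 = (-319 + (-362 - 1*1276)) - 276 = (-319 + (-362 - 1276)) - 276 = (-319 - 1638) - 276 = -1957 - 276 = -2233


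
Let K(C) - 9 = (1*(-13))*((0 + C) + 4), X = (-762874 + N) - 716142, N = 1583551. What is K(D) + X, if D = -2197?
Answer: 133053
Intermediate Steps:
X = 104535 (X = (-762874 + 1583551) - 716142 = 820677 - 716142 = 104535)
K(C) = -43 - 13*C (K(C) = 9 + (1*(-13))*((0 + C) + 4) = 9 - 13*(C + 4) = 9 - 13*(4 + C) = 9 + (-52 - 13*C) = -43 - 13*C)
K(D) + X = (-43 - 13*(-2197)) + 104535 = (-43 + 28561) + 104535 = 28518 + 104535 = 133053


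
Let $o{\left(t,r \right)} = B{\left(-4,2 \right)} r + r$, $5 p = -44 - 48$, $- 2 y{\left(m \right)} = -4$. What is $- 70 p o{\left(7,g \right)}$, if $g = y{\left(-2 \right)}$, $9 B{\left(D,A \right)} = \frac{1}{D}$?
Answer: $\frac{22540}{9} \approx 2504.4$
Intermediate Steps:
$B{\left(D,A \right)} = \frac{1}{9 D}$
$y{\left(m \right)} = 2$ ($y{\left(m \right)} = \left(- \frac{1}{2}\right) \left(-4\right) = 2$)
$g = 2$
$p = - \frac{92}{5}$ ($p = \frac{-44 - 48}{5} = \frac{1}{5} \left(-92\right) = - \frac{92}{5} \approx -18.4$)
$o{\left(t,r \right)} = \frac{35 r}{36}$ ($o{\left(t,r \right)} = \frac{1}{9 \left(-4\right)} r + r = \frac{1}{9} \left(- \frac{1}{4}\right) r + r = - \frac{r}{36} + r = \frac{35 r}{36}$)
$- 70 p o{\left(7,g \right)} = \left(-70\right) \left(- \frac{92}{5}\right) \frac{35}{36} \cdot 2 = 1288 \cdot \frac{35}{18} = \frac{22540}{9}$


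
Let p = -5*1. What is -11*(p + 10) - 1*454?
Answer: -509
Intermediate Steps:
p = -5
-11*(p + 10) - 1*454 = -11*(-5 + 10) - 1*454 = -11*5 - 454 = -55 - 454 = -509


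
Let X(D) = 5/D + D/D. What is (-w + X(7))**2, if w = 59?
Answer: 160801/49 ≈ 3281.7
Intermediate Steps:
X(D) = 1 + 5/D (X(D) = 5/D + 1 = 1 + 5/D)
(-w + X(7))**2 = (-1*59 + (5 + 7)/7)**2 = (-59 + (1/7)*12)**2 = (-59 + 12/7)**2 = (-401/7)**2 = 160801/49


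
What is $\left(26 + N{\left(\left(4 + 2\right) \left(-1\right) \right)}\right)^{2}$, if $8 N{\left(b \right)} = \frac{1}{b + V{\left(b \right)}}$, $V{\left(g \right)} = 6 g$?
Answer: $\frac{76300225}{112896} \approx 675.85$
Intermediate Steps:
$N{\left(b \right)} = \frac{1}{56 b}$ ($N{\left(b \right)} = \frac{1}{8 \left(b + 6 b\right)} = \frac{1}{8 \cdot 7 b} = \frac{\frac{1}{7} \frac{1}{b}}{8} = \frac{1}{56 b}$)
$\left(26 + N{\left(\left(4 + 2\right) \left(-1\right) \right)}\right)^{2} = \left(26 + \frac{1}{56 \left(4 + 2\right) \left(-1\right)}\right)^{2} = \left(26 + \frac{1}{56 \cdot 6 \left(-1\right)}\right)^{2} = \left(26 + \frac{1}{56 \left(-6\right)}\right)^{2} = \left(26 + \frac{1}{56} \left(- \frac{1}{6}\right)\right)^{2} = \left(26 - \frac{1}{336}\right)^{2} = \left(\frac{8735}{336}\right)^{2} = \frac{76300225}{112896}$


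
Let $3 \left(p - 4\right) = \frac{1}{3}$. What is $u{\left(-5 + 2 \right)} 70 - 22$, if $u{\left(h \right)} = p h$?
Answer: $- \frac{2656}{3} \approx -885.33$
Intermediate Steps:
$p = \frac{37}{9}$ ($p = 4 + \frac{1}{3 \cdot 3} = 4 + \frac{1}{3} \cdot \frac{1}{3} = 4 + \frac{1}{9} = \frac{37}{9} \approx 4.1111$)
$u{\left(h \right)} = \frac{37 h}{9}$
$u{\left(-5 + 2 \right)} 70 - 22 = \frac{37 \left(-5 + 2\right)}{9} \cdot 70 - 22 = \frac{37}{9} \left(-3\right) 70 - 22 = \left(- \frac{37}{3}\right) 70 - 22 = - \frac{2590}{3} - 22 = - \frac{2656}{3}$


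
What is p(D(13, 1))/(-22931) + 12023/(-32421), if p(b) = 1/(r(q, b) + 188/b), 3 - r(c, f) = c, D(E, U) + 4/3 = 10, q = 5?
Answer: -70579471201/190322163456 ≈ -0.37084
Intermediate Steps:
D(E, U) = 26/3 (D(E, U) = -4/3 + 10 = 26/3)
r(c, f) = 3 - c
p(b) = 1/(-2 + 188/b) (p(b) = 1/((3 - 1*5) + 188/b) = 1/((3 - 5) + 188/b) = 1/(-2 + 188/b))
p(D(13, 1))/(-22931) + 12023/(-32421) = -1*26/3/(-188 + 2*(26/3))/(-22931) + 12023/(-32421) = -1*26/3/(-188 + 52/3)*(-1/22931) + 12023*(-1/32421) = -1*26/3/(-512/3)*(-1/22931) - 12023/32421 = -1*26/3*(-3/512)*(-1/22931) - 12023/32421 = (13/256)*(-1/22931) - 12023/32421 = -13/5870336 - 12023/32421 = -70579471201/190322163456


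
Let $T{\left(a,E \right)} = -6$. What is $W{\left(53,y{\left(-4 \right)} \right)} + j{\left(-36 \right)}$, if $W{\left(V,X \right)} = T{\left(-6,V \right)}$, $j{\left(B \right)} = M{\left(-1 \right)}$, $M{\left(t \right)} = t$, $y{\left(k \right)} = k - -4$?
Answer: $-7$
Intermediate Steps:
$y{\left(k \right)} = 4 + k$ ($y{\left(k \right)} = k + 4 = 4 + k$)
$j{\left(B \right)} = -1$
$W{\left(V,X \right)} = -6$
$W{\left(53,y{\left(-4 \right)} \right)} + j{\left(-36 \right)} = -6 - 1 = -7$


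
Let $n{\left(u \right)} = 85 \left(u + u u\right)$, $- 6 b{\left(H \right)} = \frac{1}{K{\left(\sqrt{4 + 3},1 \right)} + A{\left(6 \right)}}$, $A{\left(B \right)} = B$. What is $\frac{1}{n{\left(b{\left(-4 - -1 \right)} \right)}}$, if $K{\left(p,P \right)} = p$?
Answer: $- \frac{5148}{11815} - \frac{5832 \sqrt{7}}{82705} \approx -0.62228$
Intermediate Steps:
$b{\left(H \right)} = - \frac{1}{6 \left(6 + \sqrt{7}\right)}$ ($b{\left(H \right)} = - \frac{1}{6 \left(\sqrt{4 + 3} + 6\right)} = - \frac{1}{6 \left(\sqrt{7} + 6\right)} = - \frac{1}{6 \left(6 + \sqrt{7}\right)}$)
$n{\left(u \right)} = 85 u + 85 u^{2}$ ($n{\left(u \right)} = 85 \left(u + u^{2}\right) = 85 u + 85 u^{2}$)
$\frac{1}{n{\left(b{\left(-4 - -1 \right)} \right)}} = \frac{1}{85 \left(- \frac{1}{29} + \frac{\sqrt{7}}{174}\right) \left(1 - \left(\frac{1}{29} - \frac{\sqrt{7}}{174}\right)\right)} = \frac{1}{85 \left(- \frac{1}{29} + \frac{\sqrt{7}}{174}\right) \left(\frac{28}{29} + \frac{\sqrt{7}}{174}\right)}$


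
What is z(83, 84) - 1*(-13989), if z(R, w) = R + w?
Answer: 14156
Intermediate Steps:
z(83, 84) - 1*(-13989) = (83 + 84) - 1*(-13989) = 167 + 13989 = 14156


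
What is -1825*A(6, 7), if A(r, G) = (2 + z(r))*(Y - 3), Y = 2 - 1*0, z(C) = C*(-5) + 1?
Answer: -49275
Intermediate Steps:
z(C) = 1 - 5*C (z(C) = -5*C + 1 = 1 - 5*C)
Y = 2 (Y = 2 + 0 = 2)
A(r, G) = -3 + 5*r (A(r, G) = (2 + (1 - 5*r))*(2 - 3) = (3 - 5*r)*(-1) = -3 + 5*r)
-1825*A(6, 7) = -1825*(-3 + 5*6) = -1825*(-3 + 30) = -1825*27 = -49275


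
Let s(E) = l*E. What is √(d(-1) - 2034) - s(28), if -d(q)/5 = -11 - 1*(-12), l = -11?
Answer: 308 + I*√2039 ≈ 308.0 + 45.155*I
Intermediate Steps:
d(q) = -5 (d(q) = -5*(-11 - 1*(-12)) = -5*(-11 + 12) = -5*1 = -5)
s(E) = -11*E
√(d(-1) - 2034) - s(28) = √(-5 - 2034) - (-11)*28 = √(-2039) - 1*(-308) = I*√2039 + 308 = 308 + I*√2039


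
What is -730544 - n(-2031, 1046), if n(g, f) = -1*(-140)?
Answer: -730684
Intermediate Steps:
n(g, f) = 140
-730544 - n(-2031, 1046) = -730544 - 1*140 = -730544 - 140 = -730684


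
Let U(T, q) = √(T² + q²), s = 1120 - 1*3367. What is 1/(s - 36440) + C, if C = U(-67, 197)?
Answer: -1/38687 + √43298 ≈ 208.08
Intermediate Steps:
s = -2247 (s = 1120 - 3367 = -2247)
C = √43298 (C = √((-67)² + 197²) = √(4489 + 38809) = √43298 ≈ 208.08)
1/(s - 36440) + C = 1/(-2247 - 36440) + √43298 = 1/(-38687) + √43298 = -1/38687 + √43298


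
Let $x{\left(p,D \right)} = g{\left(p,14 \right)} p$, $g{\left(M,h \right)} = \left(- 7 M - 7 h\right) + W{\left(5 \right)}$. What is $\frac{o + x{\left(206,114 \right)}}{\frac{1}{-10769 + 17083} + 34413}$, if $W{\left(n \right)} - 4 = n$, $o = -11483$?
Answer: $- \frac{2063850866}{217283683} \approx -9.4984$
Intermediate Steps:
$W{\left(n \right)} = 4 + n$
$g{\left(M,h \right)} = 9 - 7 M - 7 h$ ($g{\left(M,h \right)} = \left(- 7 M - 7 h\right) + \left(4 + 5\right) = \left(- 7 M - 7 h\right) + 9 = 9 - 7 M - 7 h$)
$x{\left(p,D \right)} = p \left(-89 - 7 p\right)$ ($x{\left(p,D \right)} = \left(9 - 7 p - 98\right) p = \left(-89 - 7 p\right) p = p \left(-89 - 7 p\right)$)
$\frac{o + x{\left(206,114 \right)}}{\frac{1}{-10769 + 17083} + 34413} = \frac{-11483 - 206 \left(89 + 7 \cdot 206\right)}{\frac{1}{-10769 + 17083} + 34413} = \frac{-11483 - 206 \left(89 + 1442\right)}{\frac{1}{6314} + 34413} = \frac{-11483 - 206 \cdot 1531}{\frac{1}{6314} + 34413} = \frac{-11483 - 315386}{\frac{217283683}{6314}} = \left(-326869\right) \frac{6314}{217283683} = - \frac{2063850866}{217283683}$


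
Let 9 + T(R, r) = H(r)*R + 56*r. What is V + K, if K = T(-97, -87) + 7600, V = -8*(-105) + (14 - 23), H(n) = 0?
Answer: 3550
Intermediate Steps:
T(R, r) = -9 + 56*r (T(R, r) = -9 + (0*R + 56*r) = -9 + (0 + 56*r) = -9 + 56*r)
V = 831 (V = 840 - 9 = 831)
K = 2719 (K = (-9 + 56*(-87)) + 7600 = (-9 - 4872) + 7600 = -4881 + 7600 = 2719)
V + K = 831 + 2719 = 3550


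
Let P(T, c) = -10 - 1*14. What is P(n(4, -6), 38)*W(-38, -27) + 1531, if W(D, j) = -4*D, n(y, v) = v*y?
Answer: -2117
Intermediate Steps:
P(T, c) = -24 (P(T, c) = -10 - 14 = -24)
P(n(4, -6), 38)*W(-38, -27) + 1531 = -(-96)*(-38) + 1531 = -24*152 + 1531 = -3648 + 1531 = -2117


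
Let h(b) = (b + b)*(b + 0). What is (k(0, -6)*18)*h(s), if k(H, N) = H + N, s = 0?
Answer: 0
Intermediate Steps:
h(b) = 2*b² (h(b) = (2*b)*b = 2*b²)
(k(0, -6)*18)*h(s) = ((0 - 6)*18)*(2*0²) = (-6*18)*(2*0) = -108*0 = 0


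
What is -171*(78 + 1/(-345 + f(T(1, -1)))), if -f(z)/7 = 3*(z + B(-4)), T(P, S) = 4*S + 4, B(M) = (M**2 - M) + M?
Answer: -3027669/227 ≈ -13338.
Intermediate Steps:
B(M) = M**2
T(P, S) = 4 + 4*S
f(z) = -336 - 21*z (f(z) = -21*(z + (-4)**2) = -21*(z + 16) = -21*(16 + z) = -7*(48 + 3*z) = -336 - 21*z)
-171*(78 + 1/(-345 + f(T(1, -1)))) = -171*(78 + 1/(-345 + (-336 - 21*(4 + 4*(-1))))) = -171*(78 + 1/(-345 + (-336 - 21*(4 - 4)))) = -171*(78 + 1/(-345 + (-336 - 21*0))) = -171*(78 + 1/(-345 + (-336 + 0))) = -171*(78 + 1/(-345 - 336)) = -171*(78 + 1/(-681)) = -171*(78 - 1/681) = -171*53117/681 = -3027669/227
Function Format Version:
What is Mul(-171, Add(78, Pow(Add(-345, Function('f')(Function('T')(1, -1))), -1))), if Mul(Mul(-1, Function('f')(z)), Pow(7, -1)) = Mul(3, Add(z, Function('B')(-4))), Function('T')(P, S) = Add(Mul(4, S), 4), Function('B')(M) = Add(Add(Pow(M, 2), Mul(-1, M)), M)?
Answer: Rational(-3027669, 227) ≈ -13338.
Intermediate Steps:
Function('B')(M) = Pow(M, 2)
Function('T')(P, S) = Add(4, Mul(4, S))
Function('f')(z) = Add(-336, Mul(-21, z)) (Function('f')(z) = Mul(-7, Mul(3, Add(z, Pow(-4, 2)))) = Mul(-7, Mul(3, Add(z, 16))) = Mul(-7, Mul(3, Add(16, z))) = Mul(-7, Add(48, Mul(3, z))) = Add(-336, Mul(-21, z)))
Mul(-171, Add(78, Pow(Add(-345, Function('f')(Function('T')(1, -1))), -1))) = Mul(-171, Add(78, Pow(Add(-345, Add(-336, Mul(-21, Add(4, Mul(4, -1))))), -1))) = Mul(-171, Add(78, Pow(Add(-345, Add(-336, Mul(-21, Add(4, -4)))), -1))) = Mul(-171, Add(78, Pow(Add(-345, Add(-336, Mul(-21, 0))), -1))) = Mul(-171, Add(78, Pow(Add(-345, Add(-336, 0)), -1))) = Mul(-171, Add(78, Pow(Add(-345, -336), -1))) = Mul(-171, Add(78, Pow(-681, -1))) = Mul(-171, Add(78, Rational(-1, 681))) = Mul(-171, Rational(53117, 681)) = Rational(-3027669, 227)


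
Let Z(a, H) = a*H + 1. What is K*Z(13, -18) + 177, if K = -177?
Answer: 41418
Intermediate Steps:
Z(a, H) = 1 + H*a (Z(a, H) = H*a + 1 = 1 + H*a)
K*Z(13, -18) + 177 = -177*(1 - 18*13) + 177 = -177*(1 - 234) + 177 = -177*(-233) + 177 = 41241 + 177 = 41418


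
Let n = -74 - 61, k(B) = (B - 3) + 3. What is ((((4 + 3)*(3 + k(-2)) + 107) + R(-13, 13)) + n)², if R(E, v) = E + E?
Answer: 2209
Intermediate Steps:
k(B) = B (k(B) = (-3 + B) + 3 = B)
R(E, v) = 2*E
n = -135
((((4 + 3)*(3 + k(-2)) + 107) + R(-13, 13)) + n)² = ((((4 + 3)*(3 - 2) + 107) + 2*(-13)) - 135)² = (((7*1 + 107) - 26) - 135)² = (((7 + 107) - 26) - 135)² = ((114 - 26) - 135)² = (88 - 135)² = (-47)² = 2209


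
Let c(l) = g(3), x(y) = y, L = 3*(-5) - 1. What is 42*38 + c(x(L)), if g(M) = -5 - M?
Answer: 1588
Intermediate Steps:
L = -16 (L = -15 - 1 = -16)
c(l) = -8 (c(l) = -5 - 1*3 = -5 - 3 = -8)
42*38 + c(x(L)) = 42*38 - 8 = 1596 - 8 = 1588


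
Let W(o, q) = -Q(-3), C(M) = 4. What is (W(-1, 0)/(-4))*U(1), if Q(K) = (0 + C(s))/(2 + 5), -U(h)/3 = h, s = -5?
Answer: -3/7 ≈ -0.42857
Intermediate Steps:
U(h) = -3*h
Q(K) = 4/7 (Q(K) = (0 + 4)/(2 + 5) = 4/7)
W(o, q) = -4/7 (W(o, q) = -1*4/7 = -4/7)
(W(-1, 0)/(-4))*U(1) = (-4/7/(-4))*(-3*1) = -¼*(-4/7)*(-3) = (⅐)*(-3) = -3/7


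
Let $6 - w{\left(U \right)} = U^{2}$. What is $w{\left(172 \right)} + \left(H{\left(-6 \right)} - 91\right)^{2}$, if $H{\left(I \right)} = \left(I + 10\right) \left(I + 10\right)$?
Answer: $-23953$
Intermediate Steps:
$w{\left(U \right)} = 6 - U^{2}$
$H{\left(I \right)} = \left(10 + I\right)^{2}$ ($H{\left(I \right)} = \left(10 + I\right) \left(10 + I\right) = \left(10 + I\right)^{2}$)
$w{\left(172 \right)} + \left(H{\left(-6 \right)} - 91\right)^{2} = \left(6 - 172^{2}\right) + \left(\left(10 - 6\right)^{2} - 91\right)^{2} = \left(6 - 29584\right) + \left(4^{2} - 91\right)^{2} = \left(6 - 29584\right) + \left(16 - 91\right)^{2} = -29578 + \left(-75\right)^{2} = -29578 + 5625 = -23953$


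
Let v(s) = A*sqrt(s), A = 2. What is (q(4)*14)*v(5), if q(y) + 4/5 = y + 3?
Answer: 868*sqrt(5)/5 ≈ 388.18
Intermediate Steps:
q(y) = 11/5 + y (q(y) = -4/5 + (y + 3) = -4/5 + (3 + y) = 11/5 + y)
v(s) = 2*sqrt(s)
(q(4)*14)*v(5) = ((11/5 + 4)*14)*(2*sqrt(5)) = ((31/5)*14)*(2*sqrt(5)) = 434*(2*sqrt(5))/5 = 868*sqrt(5)/5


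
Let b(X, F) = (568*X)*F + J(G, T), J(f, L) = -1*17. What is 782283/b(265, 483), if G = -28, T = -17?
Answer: 782283/72701143 ≈ 0.010760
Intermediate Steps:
J(f, L) = -17
b(X, F) = -17 + 568*F*X (b(X, F) = (568*X)*F - 17 = 568*F*X - 17 = -17 + 568*F*X)
782283/b(265, 483) = 782283/(-17 + 568*483*265) = 782283/(-17 + 72701160) = 782283/72701143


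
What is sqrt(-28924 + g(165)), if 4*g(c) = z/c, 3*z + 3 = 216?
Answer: I*sqrt(3149811885)/330 ≈ 170.07*I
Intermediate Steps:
z = 71 (z = -1 + (1/3)*216 = -1 + 72 = 71)
g(c) = 71/(4*c) (g(c) = (71/c)/4 = 71/(4*c))
sqrt(-28924 + g(165)) = sqrt(-28924 + (71/4)/165) = sqrt(-28924 + (71/4)*(1/165)) = sqrt(-28924 + 71/660) = sqrt(-19089769/660) = I*sqrt(3149811885)/330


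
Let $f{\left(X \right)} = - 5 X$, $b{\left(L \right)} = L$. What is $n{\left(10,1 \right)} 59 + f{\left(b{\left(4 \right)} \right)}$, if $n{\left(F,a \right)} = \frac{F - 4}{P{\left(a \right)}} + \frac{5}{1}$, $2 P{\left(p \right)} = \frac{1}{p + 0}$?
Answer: $983$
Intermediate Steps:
$P{\left(p \right)} = \frac{1}{2 p}$ ($P{\left(p \right)} = \frac{1}{2 \left(p + 0\right)} = \frac{1}{2 p}$)
$n{\left(F,a \right)} = 5 + 2 a \left(-4 + F\right)$ ($n{\left(F,a \right)} = \frac{F - 4}{\frac{1}{2} \frac{1}{a}} + \frac{5}{1} = \left(F - 4\right) 2 a + 5 \cdot 1 = \left(-4 + F\right) 2 a + 5 = 2 a \left(-4 + F\right) + 5 = 5 + 2 a \left(-4 + F\right)$)
$n{\left(10,1 \right)} 59 + f{\left(b{\left(4 \right)} \right)} = \left(5 + 2 \cdot 1 \left(-4 + 10\right)\right) 59 - 20 = \left(5 + 2 \cdot 1 \cdot 6\right) 59 - 20 = \left(5 + 12\right) 59 - 20 = 17 \cdot 59 - 20 = 1003 - 20 = 983$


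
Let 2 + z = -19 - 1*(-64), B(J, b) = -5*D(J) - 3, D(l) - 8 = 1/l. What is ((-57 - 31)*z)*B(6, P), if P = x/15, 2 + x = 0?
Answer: 497596/3 ≈ 1.6587e+5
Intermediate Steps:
x = -2 (x = -2 + 0 = -2)
D(l) = 8 + 1/l
P = -2/15 ≈ -0.13333
B(J, b) = -43 - 5/J (B(J, b) = -5*(8 + 1/J) - 3 = (-40 - 5/J) - 3 = -43 - 5/J)
z = 43 (z = -2 + (-19 - 1*(-64)) = -2 + (-19 + 64) = -2 + 45 = 43)
((-57 - 31)*z)*B(6, P) = ((-57 - 31)*43)*(-43 - 5/6) = (-88*43)*(-43 - 5*⅙) = -3784*(-43 - ⅚) = -3784*(-263/6) = 497596/3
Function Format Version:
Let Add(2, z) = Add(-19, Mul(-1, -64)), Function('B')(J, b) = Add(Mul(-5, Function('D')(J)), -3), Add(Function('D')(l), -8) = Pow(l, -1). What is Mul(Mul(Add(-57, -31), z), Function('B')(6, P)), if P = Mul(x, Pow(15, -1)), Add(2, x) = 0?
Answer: Rational(497596, 3) ≈ 1.6587e+5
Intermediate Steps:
x = -2 (x = Add(-2, 0) = -2)
Function('D')(l) = Add(8, Pow(l, -1))
P = Rational(-2, 15) (P = Mul(-2, Pow(15, -1)) = Mul(-2, Rational(1, 15)) = Rational(-2, 15) ≈ -0.13333)
Function('B')(J, b) = Add(-43, Mul(-5, Pow(J, -1))) (Function('B')(J, b) = Add(Mul(-5, Add(8, Pow(J, -1))), -3) = Add(Add(-40, Mul(-5, Pow(J, -1))), -3) = Add(-43, Mul(-5, Pow(J, -1))))
z = 43 (z = Add(-2, Add(-19, Mul(-1, -64))) = Add(-2, Add(-19, 64)) = Add(-2, 45) = 43)
Mul(Mul(Add(-57, -31), z), Function('B')(6, P)) = Mul(Mul(Add(-57, -31), 43), Add(-43, Mul(-5, Pow(6, -1)))) = Mul(Mul(-88, 43), Add(-43, Mul(-5, Rational(1, 6)))) = Mul(-3784, Add(-43, Rational(-5, 6))) = Mul(-3784, Rational(-263, 6)) = Rational(497596, 3)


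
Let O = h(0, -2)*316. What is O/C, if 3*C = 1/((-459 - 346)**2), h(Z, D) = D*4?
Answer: -4914621600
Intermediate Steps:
h(Z, D) = 4*D
O = -2528 (O = (4*(-2))*316 = -8*316 = -2528)
C = 1/1944075 (C = 1/(3*((-459 - 346)**2)) = 1/(3*((-805)**2)) = (1/3)/648025 = (1/3)*(1/648025) = 1/1944075 ≈ 5.1438e-7)
O/C = -2528/1/1944075 = -2528*1944075 = -4914621600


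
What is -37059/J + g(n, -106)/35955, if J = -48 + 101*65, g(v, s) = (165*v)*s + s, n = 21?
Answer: -3726776077/234318735 ≈ -15.905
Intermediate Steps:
g(v, s) = s + 165*s*v (g(v, s) = 165*s*v + s = s + 165*s*v)
J = 6517 (J = -48 + 6565 = 6517)
-37059/J + g(n, -106)/35955 = -37059/6517 - 106*(1 + 165*21)/35955 = -37059*1/6517 - 106*(1 + 3465)*(1/35955) = -37059/6517 - 106*3466*(1/35955) = -37059/6517 - 367396*1/35955 = -37059/6517 - 367396/35955 = -3726776077/234318735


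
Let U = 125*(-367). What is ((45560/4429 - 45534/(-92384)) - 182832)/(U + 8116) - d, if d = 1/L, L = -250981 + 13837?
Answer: 1108719236554576073/228989244828341616 ≈ 4.8418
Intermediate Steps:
L = -237144
U = -45875
d = -1/237144 (d = 1/(-237144) = -1/237144 ≈ -4.2168e-6)
((45560/4429 - 45534/(-92384)) - 182832)/(U + 8116) - d = ((45560/4429 - 45534/(-92384)) - 182832)/(-45875 + 8116) - 1*(-1/237144) = ((45560*(1/4429) - 45534*(-1/92384)) - 182832)/(-37759) + 1/237144 = ((45560/4429 + 22767/46192) - 182832)*(-1/37759) + 1/237144 = (2205342563/204584368 - 182832)*(-1/37759) + 1/237144 = -37402363827613/204584368*(-1/37759) + 1/237144 = 37402363827613/7724901151312 + 1/237144 = 1108719236554576073/228989244828341616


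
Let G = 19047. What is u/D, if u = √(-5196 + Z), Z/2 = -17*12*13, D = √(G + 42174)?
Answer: 10*I*√714245/20407 ≈ 0.41414*I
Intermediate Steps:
D = √61221 (D = √(19047 + 42174) = √61221 ≈ 247.43)
Z = -5304 (Z = 2*(-17*12*13) = 2*(-204*13) = 2*(-2652) = -5304)
u = 10*I*√105 (u = √(-5196 - 5304) = √(-10500) = 10*I*√105 ≈ 102.47*I)
u/D = (10*I*√105)/(√61221) = (10*I*√105)*(√61221/61221) = 10*I*√714245/20407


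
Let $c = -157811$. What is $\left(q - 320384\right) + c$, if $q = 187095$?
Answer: $-291100$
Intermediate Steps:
$\left(q - 320384\right) + c = \left(187095 - 320384\right) - 157811 = -133289 - 157811 = -291100$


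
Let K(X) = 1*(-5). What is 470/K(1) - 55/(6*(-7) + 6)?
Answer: -3329/36 ≈ -92.472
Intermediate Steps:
K(X) = -5
470/K(1) - 55/(6*(-7) + 6) = 470/(-5) - 55/(6*(-7) + 6) = 470*(-⅕) - 55/(-42 + 6) = -94 - 55/(-36) = -94 - 55*(-1/36) = -94 + 55/36 = -3329/36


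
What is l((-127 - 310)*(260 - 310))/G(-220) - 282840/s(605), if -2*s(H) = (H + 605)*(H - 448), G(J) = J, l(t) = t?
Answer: -3660359/37994 ≈ -96.340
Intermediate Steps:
s(H) = -(-448 + H)*(605 + H)/2 (s(H) = -(H + 605)*(H - 448)/2 = -(605 + H)*(-448 + H)/2 = -(-448 + H)*(605 + H)/2)
l((-127 - 310)*(260 - 310))/G(-220) - 282840/s(605) = ((-127 - 310)*(260 - 310))/(-220) - 282840/(135520 - 157/2*605 - ½*605²) = -437*(-50)*(-1/220) - 282840/(135520 - 94985/2 - ½*366025) = 21850*(-1/220) - 282840/(135520 - 94985/2 - 366025/2) = -2185/22 - 282840/(-94985) = -2185/22 - 282840*(-1/94985) = -2185/22 + 56568/18997 = -3660359/37994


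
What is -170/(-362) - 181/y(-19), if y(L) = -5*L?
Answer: -24686/17195 ≈ -1.4356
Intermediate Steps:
-170/(-362) - 181/y(-19) = -170/(-362) - 181/((-5*(-19))) = -170*(-1/362) - 181/95 = 85/181 - 181*1/95 = 85/181 - 181/95 = -24686/17195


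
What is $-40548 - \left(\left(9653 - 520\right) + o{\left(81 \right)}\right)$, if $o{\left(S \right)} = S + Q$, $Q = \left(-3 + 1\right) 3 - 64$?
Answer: $-49692$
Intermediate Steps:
$Q = -70$ ($Q = \left(-2\right) 3 - 64 = -6 - 64 = -70$)
$o{\left(S \right)} = -70 + S$ ($o{\left(S \right)} = S - 70 = -70 + S$)
$-40548 - \left(\left(9653 - 520\right) + o{\left(81 \right)}\right) = -40548 - \left(\left(9653 - 520\right) + \left(-70 + 81\right)\right) = -40548 - \left(9133 + 11\right) = -40548 - 9144 = -49692$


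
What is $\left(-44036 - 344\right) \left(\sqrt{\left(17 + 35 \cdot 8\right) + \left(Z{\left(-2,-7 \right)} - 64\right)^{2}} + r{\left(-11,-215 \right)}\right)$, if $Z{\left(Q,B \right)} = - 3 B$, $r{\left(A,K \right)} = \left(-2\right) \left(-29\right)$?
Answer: $-2574040 - 44380 \sqrt{2146} \approx -4.6299 \cdot 10^{6}$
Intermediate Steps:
$r{\left(A,K \right)} = 58$
$\left(-44036 - 344\right) \left(\sqrt{\left(17 + 35 \cdot 8\right) + \left(Z{\left(-2,-7 \right)} - 64\right)^{2}} + r{\left(-11,-215 \right)}\right) = \left(-44036 - 344\right) \left(\sqrt{\left(17 + 35 \cdot 8\right) + \left(\left(-3\right) \left(-7\right) - 64\right)^{2}} + 58\right) = - 44380 \left(\sqrt{\left(17 + 280\right) + \left(21 - 64\right)^{2}} + 58\right) = - 44380 \left(\sqrt{297 + \left(-43\right)^{2}} + 58\right) = - 44380 \left(\sqrt{297 + 1849} + 58\right) = - 44380 \left(\sqrt{2146} + 58\right) = - 44380 \left(58 + \sqrt{2146}\right) = -2574040 - 44380 \sqrt{2146}$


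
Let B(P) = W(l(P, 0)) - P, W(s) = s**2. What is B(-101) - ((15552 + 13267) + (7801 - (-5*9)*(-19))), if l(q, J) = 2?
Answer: -35660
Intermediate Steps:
B(P) = 4 - P (B(P) = 2**2 - P = 4 - P)
B(-101) - ((15552 + 13267) + (7801 - (-5*9)*(-19))) = (4 - 1*(-101)) - ((15552 + 13267) + (7801 - (-5*9)*(-19))) = (4 + 101) - (28819 + (7801 - (-45)*(-19))) = 105 - (28819 + (7801 - 1*855)) = 105 - (28819 + (7801 - 855)) = 105 - (28819 + 6946) = 105 - 1*35765 = 105 - 35765 = -35660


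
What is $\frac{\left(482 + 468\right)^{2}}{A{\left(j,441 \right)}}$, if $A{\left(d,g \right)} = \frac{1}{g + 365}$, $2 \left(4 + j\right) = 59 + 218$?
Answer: $727415000$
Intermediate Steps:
$j = \frac{269}{2}$ ($j = -4 + \frac{59 + 218}{2} = -4 + \frac{1}{2} \cdot 277 = -4 + \frac{277}{2} = \frac{269}{2} \approx 134.5$)
$A{\left(d,g \right)} = \frac{1}{365 + g}$
$\frac{\left(482 + 468\right)^{2}}{A{\left(j,441 \right)}} = \frac{\left(482 + 468\right)^{2}}{\frac{1}{365 + 441}} = \frac{950^{2}}{\frac{1}{806}} = 902500 \frac{1}{\frac{1}{806}} = 902500 \cdot 806 = 727415000$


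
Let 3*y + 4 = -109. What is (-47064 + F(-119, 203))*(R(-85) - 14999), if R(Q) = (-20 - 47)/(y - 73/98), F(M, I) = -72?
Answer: 16258944864/23 ≈ 7.0691e+8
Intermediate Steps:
y = -113/3 (y = -4/3 + (⅓)*(-109) = -4/3 - 109/3 = -113/3 ≈ -37.667)
R(Q) = 19698/11293 (R(Q) = (-20 - 47)/(-113/3 - 73/98) = -67/(-113/3 - 73*1/98) = -67/(-113/3 - 73/98) = -67/(-11293/294) = -67*(-294/11293) = 19698/11293)
(-47064 + F(-119, 203))*(R(-85) - 14999) = (-47064 - 72)*(19698/11293 - 14999) = -47136*(-169364009/11293) = 16258944864/23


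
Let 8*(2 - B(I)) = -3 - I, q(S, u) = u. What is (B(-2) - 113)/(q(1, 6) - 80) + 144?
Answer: 86135/592 ≈ 145.50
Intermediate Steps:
B(I) = 19/8 + I/8 (B(I) = 2 - (-3 - I)/8 = 2 + (3/8 + I/8) = 19/8 + I/8)
(B(-2) - 113)/(q(1, 6) - 80) + 144 = ((19/8 + (⅛)*(-2)) - 113)/(6 - 80) + 144 = ((19/8 - ¼) - 113)/(-74) + 144 = (17/8 - 113)*(-1/74) + 144 = -887/8*(-1/74) + 144 = 887/592 + 144 = 86135/592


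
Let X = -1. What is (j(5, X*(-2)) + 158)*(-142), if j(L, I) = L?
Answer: -23146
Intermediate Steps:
(j(5, X*(-2)) + 158)*(-142) = (5 + 158)*(-142) = 163*(-142) = -23146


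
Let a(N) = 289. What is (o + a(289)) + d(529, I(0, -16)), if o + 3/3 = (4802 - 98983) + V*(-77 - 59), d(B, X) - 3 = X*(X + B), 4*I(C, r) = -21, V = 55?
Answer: -1665915/16 ≈ -1.0412e+5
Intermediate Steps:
I(C, r) = -21/4 (I(C, r) = (1/4)*(-21) = -21/4)
d(B, X) = 3 + X*(B + X) (d(B, X) = 3 + X*(X + B) = 3 + X*(B + X))
o = -101662 (o = -1 + ((4802 - 98983) + 55*(-77 - 59)) = -1 + (-94181 + 55*(-136)) = -1 + (-94181 - 7480) = -1 - 101661 = -101662)
(o + a(289)) + d(529, I(0, -16)) = (-101662 + 289) + (3 + (-21/4)**2 + 529*(-21/4)) = -101373 + (3 + 441/16 - 11109/4) = -101373 - 43947/16 = -1665915/16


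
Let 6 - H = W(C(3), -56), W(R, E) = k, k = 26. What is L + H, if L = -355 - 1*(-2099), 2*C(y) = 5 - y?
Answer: 1724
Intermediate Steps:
C(y) = 5/2 - y/2 (C(y) = (5 - y)/2 = 5/2 - y/2)
W(R, E) = 26
L = 1744 (L = -355 + 2099 = 1744)
H = -20 (H = 6 - 1*26 = 6 - 26 = -20)
L + H = 1744 - 20 = 1724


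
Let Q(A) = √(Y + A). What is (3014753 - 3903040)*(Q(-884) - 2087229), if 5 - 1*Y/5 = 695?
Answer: 1854058386723 - 888287*I*√4334 ≈ 1.8541e+12 - 5.8479e+7*I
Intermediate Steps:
Y = -3450 (Y = 25 - 5*695 = 25 - 3475 = -3450)
Q(A) = √(-3450 + A)
(3014753 - 3903040)*(Q(-884) - 2087229) = (3014753 - 3903040)*(√(-3450 - 884) - 2087229) = -888287*(√(-4334) - 2087229) = -888287*(I*√4334 - 2087229) = -888287*(-2087229 + I*√4334) = 1854058386723 - 888287*I*√4334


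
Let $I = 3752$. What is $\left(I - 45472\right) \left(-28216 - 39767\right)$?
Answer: $2836250760$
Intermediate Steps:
$\left(I - 45472\right) \left(-28216 - 39767\right) = \left(3752 - 45472\right) \left(-28216 - 39767\right) = \left(-41720\right) \left(-67983\right) = 2836250760$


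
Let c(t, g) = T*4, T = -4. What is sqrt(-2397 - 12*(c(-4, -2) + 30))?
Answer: 3*I*sqrt(285) ≈ 50.646*I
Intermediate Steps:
c(t, g) = -16 (c(t, g) = -4*4 = -16)
sqrt(-2397 - 12*(c(-4, -2) + 30)) = sqrt(-2397 - 12*(-16 + 30)) = sqrt(-2397 - 12*14) = sqrt(-2397 - 168) = sqrt(-2565) = 3*I*sqrt(285)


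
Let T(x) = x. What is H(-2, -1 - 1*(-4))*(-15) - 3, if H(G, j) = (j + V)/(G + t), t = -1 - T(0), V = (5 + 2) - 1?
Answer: 42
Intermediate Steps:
V = 6 (V = 7 - 1 = 6)
t = -1 (t = -1 - 1*0 = -1 + 0 = -1)
H(G, j) = (6 + j)/(-1 + G) (H(G, j) = (j + 6)/(G - 1) = (6 + j)/(-1 + G))
H(-2, -1 - 1*(-4))*(-15) - 3 = ((6 + (-1 - 1*(-4)))/(-1 - 2))*(-15) - 3 = ((6 + (-1 + 4))/(-3))*(-15) - 3 = -(6 + 3)/3*(-15) - 3 = -1/3*9*(-15) - 3 = -3*(-15) - 3 = 45 - 3 = 42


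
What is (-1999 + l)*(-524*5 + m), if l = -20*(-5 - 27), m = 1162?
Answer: 1981422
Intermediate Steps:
l = 640 (l = -20*(-32) = 640)
(-1999 + l)*(-524*5 + m) = (-1999 + 640)*(-524*5 + 1162) = -1359*(-2620 + 1162) = -1359*(-1458) = 1981422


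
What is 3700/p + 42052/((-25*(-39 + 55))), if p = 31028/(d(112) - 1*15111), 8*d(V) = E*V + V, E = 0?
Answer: -1478021841/775700 ≈ -1905.4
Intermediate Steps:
d(V) = V/8 (d(V) = (0*V + V)/8 = (0 + V)/8 = V/8)
p = -31028/15097 (p = 31028/((⅛)*112 - 1*15111) = 31028/(14 - 15111) = 31028/(-15097) = 31028*(-1/15097) = -31028/15097 ≈ -2.0552)
3700/p + 42052/((-25*(-39 + 55))) = 3700/(-31028/15097) + 42052/((-25*(-39 + 55))) = 3700*(-15097/31028) + 42052/((-25*16)) = -13964725/7757 + 42052/(-400) = -13964725/7757 + 42052*(-1/400) = -13964725/7757 - 10513/100 = -1478021841/775700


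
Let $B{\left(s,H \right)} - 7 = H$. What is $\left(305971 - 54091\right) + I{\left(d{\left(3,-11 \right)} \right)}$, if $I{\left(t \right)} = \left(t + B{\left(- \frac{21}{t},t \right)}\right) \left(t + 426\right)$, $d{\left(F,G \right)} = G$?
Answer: $245655$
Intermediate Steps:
$B{\left(s,H \right)} = 7 + H$
$I{\left(t \right)} = \left(7 + 2 t\right) \left(426 + t\right)$ ($I{\left(t \right)} = \left(t + \left(7 + t\right)\right) \left(t + 426\right) = \left(7 + 2 t\right) \left(426 + t\right)$)
$\left(305971 - 54091\right) + I{\left(d{\left(3,-11 \right)} \right)} = \left(305971 - 54091\right) + \left(2982 + 2 \left(-11\right)^{2} + 859 \left(-11\right)\right) = 251880 + \left(2982 + 2 \cdot 121 - 9449\right) = 251880 + \left(2982 + 242 - 9449\right) = 251880 - 6225 = 245655$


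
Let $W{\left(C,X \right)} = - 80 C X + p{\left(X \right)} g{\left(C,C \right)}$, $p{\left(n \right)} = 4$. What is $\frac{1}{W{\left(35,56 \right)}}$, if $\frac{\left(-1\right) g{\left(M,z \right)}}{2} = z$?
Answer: $- \frac{1}{157080} \approx -6.3662 \cdot 10^{-6}$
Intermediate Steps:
$g{\left(M,z \right)} = - 2 z$
$W{\left(C,X \right)} = - 8 C - 80 C X$ ($W{\left(C,X \right)} = - 80 C X + 4 \left(- 2 C\right) = - 80 C X - 8 C = - 8 C - 80 C X$)
$\frac{1}{W{\left(35,56 \right)}} = \frac{1}{8 \cdot 35 \left(-1 - 560\right)} = \frac{1}{8 \cdot 35 \left(-561\right)} = \frac{1}{-157080} = - \frac{1}{157080}$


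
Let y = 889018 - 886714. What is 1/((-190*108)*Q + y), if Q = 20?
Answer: -1/408096 ≈ -2.4504e-6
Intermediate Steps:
y = 2304
1/((-190*108)*Q + y) = 1/(-190*108*20 + 2304) = 1/(-20520*20 + 2304) = 1/(-410400 + 2304) = 1/(-408096) = -1/408096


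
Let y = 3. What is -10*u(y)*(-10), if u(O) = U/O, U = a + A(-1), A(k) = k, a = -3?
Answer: -400/3 ≈ -133.33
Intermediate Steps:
U = -4 (U = -3 - 1 = -4)
u(O) = -4/O
-10*u(y)*(-10) = -(-40)/3*(-10) = -10*(-4/3)*(-10) = (40/3)*(-10) = -400/3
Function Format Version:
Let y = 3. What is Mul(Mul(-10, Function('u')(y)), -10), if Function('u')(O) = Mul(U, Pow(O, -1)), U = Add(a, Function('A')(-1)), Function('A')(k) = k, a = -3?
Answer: Rational(-400, 3) ≈ -133.33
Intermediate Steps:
U = -4 (U = Add(-3, -1) = -4)
Function('u')(O) = Mul(-4, Pow(O, -1))
Mul(Mul(-10, Function('u')(y)), -10) = Mul(Mul(-10, Mul(-4, Pow(3, -1))), -10) = Mul(Mul(-10, Mul(-4, Rational(1, 3))), -10) = Mul(Mul(-10, Rational(-4, 3)), -10) = Mul(Rational(40, 3), -10) = Rational(-400, 3)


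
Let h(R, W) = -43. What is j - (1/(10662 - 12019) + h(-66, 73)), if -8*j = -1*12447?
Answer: 17357395/10856 ≈ 1598.9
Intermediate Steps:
j = 12447/8 (j = -(-1)*12447/8 = -⅛*(-12447) = 12447/8 ≈ 1555.9)
j - (1/(10662 - 12019) + h(-66, 73)) = 12447/8 - (1/(10662 - 12019) - 43) = 12447/8 - (1/(-1357) - 43) = 12447/8 - (-1/1357 - 43) = 12447/8 - 1*(-58352/1357) = 12447/8 + 58352/1357 = 17357395/10856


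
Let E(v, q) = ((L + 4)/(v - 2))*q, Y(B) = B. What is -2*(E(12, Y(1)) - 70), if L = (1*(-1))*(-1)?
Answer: 139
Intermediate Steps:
L = 1 (L = -1*(-1) = 1)
E(v, q) = 5*q/(-2 + v) (E(v, q) = ((1 + 4)/(v - 2))*q = (5/(-2 + v))*q = 5*q/(-2 + v))
-2*(E(12, Y(1)) - 70) = -2*(5*1/(-2 + 12) - 70) = -2*(5*1/10 - 70) = -2*(5*1*(⅒) - 70) = -2*(½ - 70) = -2*(-139/2) = 139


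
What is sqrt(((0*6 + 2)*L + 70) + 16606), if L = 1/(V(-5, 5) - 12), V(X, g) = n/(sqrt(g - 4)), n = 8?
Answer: sqrt(66702)/2 ≈ 129.13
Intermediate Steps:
V(X, g) = 8/sqrt(-4 + g) (V(X, g) = 8/(sqrt(g - 4)) = 8/(sqrt(-4 + g)) = 8/sqrt(-4 + g))
L = -1/4 (L = 1/(8/sqrt(-4 + 5) - 12) = 1/(8/sqrt(1) - 12) = 1/(8*1 - 12) = 1/(8 - 12) = 1/(-4) = -1/4 ≈ -0.25000)
sqrt(((0*6 + 2)*L + 70) + 16606) = sqrt(((0*6 + 2)*(-1/4) + 70) + 16606) = sqrt(((0 + 2)*(-1/4) + 70) + 16606) = sqrt((2*(-1/4) + 70) + 16606) = sqrt((-1/2 + 70) + 16606) = sqrt(139/2 + 16606) = sqrt(33351/2) = sqrt(66702)/2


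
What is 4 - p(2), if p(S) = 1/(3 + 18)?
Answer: 83/21 ≈ 3.9524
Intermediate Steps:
p(S) = 1/21
4 - p(2) = 4 - 1*1/21 = 4 - 1/21 = 83/21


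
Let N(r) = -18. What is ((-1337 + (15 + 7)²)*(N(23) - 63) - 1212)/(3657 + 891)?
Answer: 22627/1516 ≈ 14.925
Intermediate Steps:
((-1337 + (15 + 7)²)*(N(23) - 63) - 1212)/(3657 + 891) = ((-1337 + (15 + 7)²)*(-18 - 63) - 1212)/(3657 + 891) = ((-1337 + 22²)*(-81) - 1212)/4548 = ((-1337 + 484)*(-81) - 1212)*(1/4548) = (-853*(-81) - 1212)*(1/4548) = (69093 - 1212)*(1/4548) = 67881*(1/4548) = 22627/1516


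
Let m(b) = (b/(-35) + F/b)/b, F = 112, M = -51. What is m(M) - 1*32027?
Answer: -2915576626/91035 ≈ -32027.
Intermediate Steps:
m(b) = (112/b - b/35)/b (m(b) = (b/(-35) + 112/b)/b = (b*(-1/35) + 112/b)/b = (-b/35 + 112/b)/b = (112/b - b/35)/b)
m(M) - 1*32027 = (-1/35 + 112/(-51)**2) - 1*32027 = (-1/35 + 112*(1/2601)) - 32027 = (-1/35 + 112/2601) - 32027 = 1319/91035 - 32027 = -2915576626/91035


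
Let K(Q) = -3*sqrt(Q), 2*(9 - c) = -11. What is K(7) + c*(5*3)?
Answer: 435/2 - 3*sqrt(7) ≈ 209.56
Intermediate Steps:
c = 29/2 (c = 9 - 1/2*(-11) = 9 + 11/2 = 29/2 ≈ 14.500)
K(7) + c*(5*3) = -3*sqrt(7) + 29*(5*3)/2 = -3*sqrt(7) + (29/2)*15 = -3*sqrt(7) + 435/2 = 435/2 - 3*sqrt(7)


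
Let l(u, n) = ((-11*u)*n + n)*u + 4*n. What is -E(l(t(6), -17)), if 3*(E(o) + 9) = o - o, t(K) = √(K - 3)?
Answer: 9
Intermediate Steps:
t(K) = √(-3 + K)
l(u, n) = 4*n + u*(n - 11*n*u) (l(u, n) = (-11*n*u + n)*u + 4*n = (n - 11*n*u)*u + 4*n = u*(n - 11*n*u) + 4*n = 4*n + u*(n - 11*n*u))
E(o) = -9 (E(o) = -9 + (o - o)/3 = -9 + (⅓)*0 = -9 + 0 = -9)
-E(l(t(6), -17)) = -1*(-9) = 9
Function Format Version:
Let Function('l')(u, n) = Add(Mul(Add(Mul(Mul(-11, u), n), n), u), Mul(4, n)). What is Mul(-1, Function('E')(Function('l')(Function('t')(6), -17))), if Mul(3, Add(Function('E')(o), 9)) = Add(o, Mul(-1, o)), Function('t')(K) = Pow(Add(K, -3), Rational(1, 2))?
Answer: 9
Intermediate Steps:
Function('t')(K) = Pow(Add(-3, K), Rational(1, 2))
Function('l')(u, n) = Add(Mul(4, n), Mul(u, Add(n, Mul(-11, n, u)))) (Function('l')(u, n) = Add(Mul(Add(Mul(-11, n, u), n), u), Mul(4, n)) = Add(Mul(Add(n, Mul(-11, n, u)), u), Mul(4, n)) = Add(Mul(u, Add(n, Mul(-11, n, u))), Mul(4, n)) = Add(Mul(4, n), Mul(u, Add(n, Mul(-11, n, u)))))
Function('E')(o) = -9 (Function('E')(o) = Add(-9, Mul(Rational(1, 3), Add(o, Mul(-1, o)))) = Add(-9, Mul(Rational(1, 3), 0)) = Add(-9, 0) = -9)
Mul(-1, Function('E')(Function('l')(Function('t')(6), -17))) = Mul(-1, -9) = 9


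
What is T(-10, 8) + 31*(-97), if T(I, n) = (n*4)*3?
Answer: -2911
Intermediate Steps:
T(I, n) = 12*n (T(I, n) = (4*n)*3 = 12*n)
T(-10, 8) + 31*(-97) = 12*8 + 31*(-97) = 96 - 3007 = -2911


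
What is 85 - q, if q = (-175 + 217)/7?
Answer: 79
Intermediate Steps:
q = 6 (q = 42*(⅐) = 6)
85 - q = 85 - 1*6 = 85 - 6 = 79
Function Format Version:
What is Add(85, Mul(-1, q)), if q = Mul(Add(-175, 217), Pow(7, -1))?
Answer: 79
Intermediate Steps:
q = 6 (q = Mul(42, Rational(1, 7)) = 6)
Add(85, Mul(-1, q)) = Add(85, Mul(-1, 6)) = Add(85, -6) = 79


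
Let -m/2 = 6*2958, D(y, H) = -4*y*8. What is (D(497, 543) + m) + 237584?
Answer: 186184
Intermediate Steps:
D(y, H) = -32*y
m = -35496 (m = -12*2958 = -2*17748 = -35496)
(D(497, 543) + m) + 237584 = (-32*497 - 35496) + 237584 = (-15904 - 35496) + 237584 = -51400 + 237584 = 186184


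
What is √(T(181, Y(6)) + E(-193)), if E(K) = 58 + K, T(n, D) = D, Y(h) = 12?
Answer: I*√123 ≈ 11.091*I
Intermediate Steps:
√(T(181, Y(6)) + E(-193)) = √(12 + (58 - 193)) = √(12 - 135) = √(-123) = I*√123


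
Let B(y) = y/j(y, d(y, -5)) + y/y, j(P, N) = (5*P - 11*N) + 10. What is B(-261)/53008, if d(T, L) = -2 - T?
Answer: 4405/219665152 ≈ 2.0053e-5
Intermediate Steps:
j(P, N) = 10 - 11*N + 5*P (j(P, N) = (-11*N + 5*P) + 10 = 10 - 11*N + 5*P)
B(y) = 1 + y/(32 + 16*y) (B(y) = y/(10 - 11*(-2 - y) + 5*y) + y/y = y/(10 + (22 + 11*y) + 5*y) + 1 = y/(32 + 16*y) + 1 = 1 + y/(32 + 16*y))
B(-261)/53008 = ((32 + 17*(-261))/(16*(2 - 261)))/53008 = ((1/16)*(32 - 4437)/(-259))*(1/53008) = ((1/16)*(-1/259)*(-4405))*(1/53008) = (4405/4144)*(1/53008) = 4405/219665152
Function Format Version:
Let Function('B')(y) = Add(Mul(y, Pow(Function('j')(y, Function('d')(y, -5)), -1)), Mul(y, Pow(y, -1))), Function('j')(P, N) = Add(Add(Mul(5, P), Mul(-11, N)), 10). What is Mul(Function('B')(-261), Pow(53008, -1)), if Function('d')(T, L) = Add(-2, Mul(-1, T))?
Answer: Rational(4405, 219665152) ≈ 2.0053e-5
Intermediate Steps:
Function('j')(P, N) = Add(10, Mul(-11, N), Mul(5, P)) (Function('j')(P, N) = Add(Add(Mul(-11, N), Mul(5, P)), 10) = Add(10, Mul(-11, N), Mul(5, P)))
Function('B')(y) = Add(1, Mul(y, Pow(Add(32, Mul(16, y)), -1))) (Function('B')(y) = Add(Mul(y, Pow(Add(10, Mul(-11, Add(-2, Mul(-1, y))), Mul(5, y)), -1)), Mul(y, Pow(y, -1))) = Add(Mul(y, Pow(Add(10, Add(22, Mul(11, y)), Mul(5, y)), -1)), 1) = Add(Mul(y, Pow(Add(32, Mul(16, y)), -1)), 1) = Add(1, Mul(y, Pow(Add(32, Mul(16, y)), -1))))
Mul(Function('B')(-261), Pow(53008, -1)) = Mul(Mul(Rational(1, 16), Pow(Add(2, -261), -1), Add(32, Mul(17, -261))), Pow(53008, -1)) = Mul(Mul(Rational(1, 16), Pow(-259, -1), Add(32, -4437)), Rational(1, 53008)) = Mul(Mul(Rational(1, 16), Rational(-1, 259), -4405), Rational(1, 53008)) = Mul(Rational(4405, 4144), Rational(1, 53008)) = Rational(4405, 219665152)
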